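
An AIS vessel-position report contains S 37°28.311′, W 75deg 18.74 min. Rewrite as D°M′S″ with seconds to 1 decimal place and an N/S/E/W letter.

Latitude: 28.31100′ → 28′ and 0.31100 × 60 = 18.660″
Lon: fractional minutes 0.74000 × 60 = 44.400″

37°28′18.7″ S, 75°18′44.4″ W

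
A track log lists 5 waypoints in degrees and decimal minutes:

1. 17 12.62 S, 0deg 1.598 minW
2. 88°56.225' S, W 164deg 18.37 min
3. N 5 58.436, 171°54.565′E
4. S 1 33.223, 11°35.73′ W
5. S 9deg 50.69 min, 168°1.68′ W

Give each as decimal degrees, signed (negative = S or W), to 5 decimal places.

Point 1:
  φ: 12.62′ = 0.210333°; total 17.210333
  S → negative
  Lon: 1.598′ = 0.026633°; total 0.026633
  W → negative
Point 2:
  Lat: 88 + 56.225/60 = 88.937083
  S ⇒ negate
  Longitude: 164 + 18.37/60 = 164.306167
  W → negative
Point 3:
  φ: 5 + 58.436/60 = 5.973933
  N ⇒ keep positive
  λ: 171 + 54.565/60 = 171.909417
  E ⇒ keep positive
Point 4:
  Lat: 1 + 33.223/60 = 1.553717
  hemisphere S, so the sign is −
  Longitude: 35.73′ = 0.595500°; total 11.595500
  W ⇒ negate
Point 5:
  Lat: 9 + 50.69/60 = 9.844833
  hemisphere S, so the sign is −
  Lon: 168 + 1.68/60 = 168.028000
  hemisphere W, so the sign is −

1. -17.21033, -0.02663
2. -88.93708, -164.30617
3. 5.97393, 171.90942
4. -1.55372, -11.59550
5. -9.84483, -168.02800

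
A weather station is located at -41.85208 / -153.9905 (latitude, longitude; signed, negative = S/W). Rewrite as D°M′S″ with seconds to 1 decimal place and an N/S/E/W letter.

Latitude is negative → S; |value| = 41.852080
φ: 0.852080° → 51.12480′; 0.12480 × 60 = 7.488″
Longitude is negative → W; |value| = 153.990500
Lon: whole degrees 153; 59.43000′ → 59′ and 25.800″

41°51′7.5″ S, 153°59′25.8″ W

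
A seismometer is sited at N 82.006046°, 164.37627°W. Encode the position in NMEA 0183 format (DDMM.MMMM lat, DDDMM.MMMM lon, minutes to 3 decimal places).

8200.363,N / 16422.576,W

φ: fractional part 0.006046 → 0.36276 minutes
Lon: minutes = (164.376270 − 164) × 60 = 22.57620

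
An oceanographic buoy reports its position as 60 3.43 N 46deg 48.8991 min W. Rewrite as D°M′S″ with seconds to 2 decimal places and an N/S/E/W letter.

60°03′25.80″ N, 46°48′53.95″ W

Lat: 3.43000′ → 3′ and 0.43000 × 60 = 25.8000″
Longitude: fractional minutes 0.89910 × 60 = 53.9460″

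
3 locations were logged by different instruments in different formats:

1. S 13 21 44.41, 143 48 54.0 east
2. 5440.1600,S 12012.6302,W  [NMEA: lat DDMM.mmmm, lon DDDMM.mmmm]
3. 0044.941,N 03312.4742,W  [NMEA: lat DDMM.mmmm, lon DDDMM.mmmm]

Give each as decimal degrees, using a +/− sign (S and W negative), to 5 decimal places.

Point 1:
  φ: 13 + 21/60 + 44.41/3600 = 13.362336
  S ⇒ negate
  Longitude: 143° + 48/60 + 54/3600 = 143 + 0.800000 + 0.015000 = 143.815000
  E ⇒ keep positive
Point 2:
  φ: split at 2 digits → 54° and 40.16′; 54 + 40.16/60 = 54.669333
  hemisphere S, so the sign is −
  Lon: split at 3 digits → 120° and 12.6302′; 120 + 12.6302/60 = 120.210503
  W ⇒ negate
Point 3:
  φ: split at 2 digits → 00° and 44.941′; 0 + 44.941/60 = 0.749017
  N → positive
  Longitude: degrees = first 3 digits = 33, minutes = 12.4742; 33 + 12.4742/60 = 33.207903
  W → negative

1. -13.36234, 143.81500
2. -54.66933, -120.21050
3. 0.74902, -33.20790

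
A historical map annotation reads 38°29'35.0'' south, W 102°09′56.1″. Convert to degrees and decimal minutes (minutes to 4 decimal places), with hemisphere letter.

Latitude: 29 + 35/60 = 29.583333′
Lon: seconds/60 = 0.93500; minutes = 9 + 0.93500 = 9.935000

38° 29.5833′ S, 102° 9.9350′ W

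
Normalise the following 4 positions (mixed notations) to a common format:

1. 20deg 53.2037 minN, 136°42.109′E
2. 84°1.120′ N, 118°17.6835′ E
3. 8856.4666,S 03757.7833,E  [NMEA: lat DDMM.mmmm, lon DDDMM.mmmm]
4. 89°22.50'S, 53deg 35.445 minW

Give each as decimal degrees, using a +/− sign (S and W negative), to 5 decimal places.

1. 20.88673, 136.70182
2. 84.01867, 118.29473
3. -88.94111, 37.96306
4. -89.37500, -53.59075

Point 1:
  φ: 53.2037′ = 0.886728°; total 20.886728
  N → positive
  Longitude: 136 + 42.109/60 = 136.701817
  E → positive
Point 2:
  Latitude: 84 + 1.12/60 = 84.018667
  N → positive
  λ: 118 + 17.6835/60 = 118.294725
  E ⇒ keep positive
Point 3:
  φ: split at 2 digits → 88° and 56.4666′; 88 + 56.4666/60 = 88.941110
  S → negative
  Lon: split at 3 digits → 037° and 57.7833′; 37 + 57.7833/60 = 37.963055
  E ⇒ keep positive
Point 4:
  Latitude: 22.5′ = 0.375000°; total 89.375000
  S ⇒ negate
  λ: 53 + 35.445/60 = 53.590750
  W → negative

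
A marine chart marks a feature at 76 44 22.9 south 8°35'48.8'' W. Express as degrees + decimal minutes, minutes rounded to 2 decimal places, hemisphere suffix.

76° 44.38′ S, 8° 35.81′ W

φ: seconds/60 = 0.38167; minutes = 44 + 0.38167 = 44.3817
Longitude: 35 + 48.8/60 = 35.8133′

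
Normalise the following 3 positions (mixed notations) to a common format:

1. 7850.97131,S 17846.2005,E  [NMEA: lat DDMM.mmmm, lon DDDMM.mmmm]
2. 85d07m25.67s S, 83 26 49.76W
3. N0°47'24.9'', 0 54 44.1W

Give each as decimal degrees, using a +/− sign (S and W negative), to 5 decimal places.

1. -78.84952, 178.77001
2. -85.12380, -83.44716
3. 0.79025, -0.91225

Point 1:
  Latitude: split at 2 digits → 78° and 50.97131′; 78 + 50.97131/60 = 78.849522
  hemisphere S, so the sign is −
  Longitude: degrees = first 3 digits = 178, minutes = 46.2005; 178 + 46.2005/60 = 178.770008
  E ⇒ keep positive
Point 2:
  φ: 85 + 7/60 + 25.67/3600 = 85.123797
  S → negative
  Lon: 26′ + 49.76″ = 26.82933′; 83 + 26.82933/60 = 83.447156
  W ⇒ negate
Point 3:
  Lat: 0° + 47/60 + 24.9/3600 = 0 + 0.783333 + 0.006917 = 0.790250
  N → positive
  Lon: 54′ + 44.1″ = 54.73500′; 0 + 54.73500/60 = 0.912250
  W → negative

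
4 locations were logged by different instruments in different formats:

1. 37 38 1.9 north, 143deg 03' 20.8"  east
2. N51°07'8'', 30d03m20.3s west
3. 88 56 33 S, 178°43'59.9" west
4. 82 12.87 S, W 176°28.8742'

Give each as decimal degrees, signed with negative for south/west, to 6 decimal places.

1. 37.633861, 143.055778
2. 51.118889, -30.055639
3. -88.942500, -178.733306
4. -82.214500, -176.481237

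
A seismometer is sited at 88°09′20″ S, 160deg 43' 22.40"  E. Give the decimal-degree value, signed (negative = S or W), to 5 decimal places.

Latitude: 88 + 9/60 + 20/3600 = 88.155556
S ⇒ negate
Lon: 160° + 43/60 + 22.4/3600 = 160 + 0.716667 + 0.006222 = 160.722889
E ⇒ keep positive

-88.15556, 160.72289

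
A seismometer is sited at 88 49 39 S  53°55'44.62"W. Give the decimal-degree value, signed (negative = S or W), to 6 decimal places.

-88.827500, -53.929061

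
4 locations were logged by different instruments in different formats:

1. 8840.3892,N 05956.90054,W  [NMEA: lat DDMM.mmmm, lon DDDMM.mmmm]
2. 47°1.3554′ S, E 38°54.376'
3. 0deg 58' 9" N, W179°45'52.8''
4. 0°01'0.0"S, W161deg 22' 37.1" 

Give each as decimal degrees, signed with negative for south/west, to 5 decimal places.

Point 1:
  Latitude: split at 2 digits → 88° and 40.3892′; 88 + 40.3892/60 = 88.673153
  N → positive
  Lon: split at 3 digits → 059° and 56.90054′; 59 + 56.90054/60 = 59.948342
  W ⇒ negate
Point 2:
  φ: 1.3554′ = 0.022590°; total 47.022590
  S → negative
  λ: 38 + 54.376/60 = 38.906267
  E ⇒ keep positive
Point 3:
  φ: 58′ + 9″ = 58.15000′; 0 + 58.15000/60 = 0.969167
  N ⇒ keep positive
  Lon: 179° + 45/60 + 52.8/3600 = 179 + 0.750000 + 0.014667 = 179.764667
  W ⇒ negate
Point 4:
  Lat: 0° + 1/60 + 0/3600 = 0 + 0.016667 + 0.000000 = 0.016667
  hemisphere S, so the sign is −
  Lon: 161° + 22/60 + 37.1/3600 = 161 + 0.366667 + 0.010306 = 161.376972
  W ⇒ negate

1. 88.67315, -59.94834
2. -47.02259, 38.90627
3. 0.96917, -179.76467
4. -0.01667, -161.37697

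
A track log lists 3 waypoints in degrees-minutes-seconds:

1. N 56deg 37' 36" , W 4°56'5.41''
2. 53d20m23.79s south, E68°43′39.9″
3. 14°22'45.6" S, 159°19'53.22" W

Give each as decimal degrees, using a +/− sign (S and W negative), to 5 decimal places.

Point 1:
  φ: 56° + 37/60 + 36/3600 = 56 + 0.616667 + 0.010000 = 56.626667
  N ⇒ keep positive
  λ: 56′ + 5.41″ = 56.09017′; 4 + 56.09017/60 = 4.934836
  W → negative
Point 2:
  Latitude: 20′ + 23.79″ = 20.39650′; 53 + 20.39650/60 = 53.339942
  hemisphere S, so the sign is −
  Longitude: 68° + 43/60 + 39.9/3600 = 68 + 0.716667 + 0.011083 = 68.727750
  E ⇒ keep positive
Point 3:
  Lat: 22′ + 45.6″ = 22.76000′; 14 + 22.76000/60 = 14.379333
  hemisphere S, so the sign is −
  λ: 159° + 19/60 + 53.22/3600 = 159 + 0.316667 + 0.014783 = 159.331450
  W ⇒ negate

1. 56.62667, -4.93484
2. -53.33994, 68.72775
3. -14.37933, -159.33145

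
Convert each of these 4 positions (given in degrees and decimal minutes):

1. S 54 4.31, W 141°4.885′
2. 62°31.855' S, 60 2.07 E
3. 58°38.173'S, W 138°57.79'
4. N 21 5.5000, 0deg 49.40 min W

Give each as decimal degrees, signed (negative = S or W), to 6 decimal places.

Point 1:
  φ: 4.31′ = 0.071833°; total 54.0718333
  S ⇒ negate
  λ: 4.885′ = 0.081417°; total 141.0814167
  W → negative
Point 2:
  φ: 62 + 31.855/60 = 62.5309167
  hemisphere S, so the sign is −
  Longitude: 60 + 2.07/60 = 60.0345000
  E ⇒ keep positive
Point 3:
  Latitude: 58 + 38.173/60 = 58.6362167
  S ⇒ negate
  λ: 57.79′ = 0.963167°; total 138.9631667
  W ⇒ negate
Point 4:
  Lat: 5.5′ = 0.091667°; total 21.0916667
  N ⇒ keep positive
  Longitude: 0 + 49.4/60 = 0.8233333
  hemisphere W, so the sign is −

1. -54.071833, -141.081417
2. -62.530917, 60.034500
3. -58.636217, -138.963167
4. 21.091667, -0.823333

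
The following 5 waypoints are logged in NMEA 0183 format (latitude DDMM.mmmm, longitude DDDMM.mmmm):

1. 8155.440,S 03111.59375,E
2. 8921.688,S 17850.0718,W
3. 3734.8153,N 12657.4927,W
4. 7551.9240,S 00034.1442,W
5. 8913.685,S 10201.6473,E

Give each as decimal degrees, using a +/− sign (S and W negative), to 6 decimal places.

Point 1:
  Lat: degrees = first 2 digits = 81, minutes = 55.44; 81 + 55.44/60 = 81.9240000
  S ⇒ negate
  Longitude: split at 3 digits → 031° and 11.59375′; 31 + 11.59375/60 = 31.1932292
  E ⇒ keep positive
Point 2:
  Latitude: split at 2 digits → 89° and 21.688′; 89 + 21.688/60 = 89.3614667
  S ⇒ negate
  λ: split at 3 digits → 178° and 50.0718′; 178 + 50.0718/60 = 178.8345300
  hemisphere W, so the sign is −
Point 3:
  Latitude: degrees = first 2 digits = 37, minutes = 34.8153; 37 + 34.8153/60 = 37.5802550
  N ⇒ keep positive
  λ: degrees = first 3 digits = 126, minutes = 57.4927; 126 + 57.4927/60 = 126.9582117
  W ⇒ negate
Point 4:
  Latitude: degrees = first 2 digits = 75, minutes = 51.924; 75 + 51.924/60 = 75.8654000
  S ⇒ negate
  Lon: degrees = first 3 digits = 0, minutes = 34.1442; 0 + 34.1442/60 = 0.5690700
  W ⇒ negate
Point 5:
  φ: split at 2 digits → 89° and 13.685′; 89 + 13.685/60 = 89.2280833
  S → negative
  Lon: degrees = first 3 digits = 102, minutes = 1.6473; 102 + 1.6473/60 = 102.0274550
  E → positive

1. -81.924000, 31.193229
2. -89.361467, -178.834530
3. 37.580255, -126.958212
4. -75.865400, -0.569070
5. -89.228083, 102.027455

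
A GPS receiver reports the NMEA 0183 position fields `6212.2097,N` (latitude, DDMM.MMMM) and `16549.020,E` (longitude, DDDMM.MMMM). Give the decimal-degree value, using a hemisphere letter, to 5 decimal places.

62.20350° N, 165.81700° E

φ: degrees = first 2 digits = 62, minutes = 12.2097; 62 + 12.2097/60 = 62.203495
Lon: degrees = first 3 digits = 165, minutes = 49.02; 165 + 49.02/60 = 165.817000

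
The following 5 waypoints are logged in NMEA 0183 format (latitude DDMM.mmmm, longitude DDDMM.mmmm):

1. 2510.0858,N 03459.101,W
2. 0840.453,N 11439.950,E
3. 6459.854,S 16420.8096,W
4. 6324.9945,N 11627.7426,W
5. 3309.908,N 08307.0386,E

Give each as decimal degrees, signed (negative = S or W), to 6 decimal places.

1. 25.168097, -34.985017
2. 8.674217, 114.665833
3. -64.997567, -164.346827
4. 63.416575, -116.462377
5. 33.165133, 83.117310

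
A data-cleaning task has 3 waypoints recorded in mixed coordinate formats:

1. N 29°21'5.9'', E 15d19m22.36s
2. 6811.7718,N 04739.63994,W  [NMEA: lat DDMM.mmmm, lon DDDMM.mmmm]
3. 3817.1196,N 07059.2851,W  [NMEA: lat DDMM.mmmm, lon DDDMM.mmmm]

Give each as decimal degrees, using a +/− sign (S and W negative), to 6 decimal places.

1. 29.351639, 15.322878
2. 68.196197, -47.660666
3. 38.285327, -70.988085

Point 1:
  Lat: 21′ + 5.9″ = 21.09833′; 29 + 21.09833/60 = 29.3516389
  N ⇒ keep positive
  Lon: 15 + 19/60 + 22.36/3600 = 15.3228778
  E → positive
Point 2:
  Lat: split at 2 digits → 68° and 11.7718′; 68 + 11.7718/60 = 68.1961967
  N → positive
  λ: degrees = first 3 digits = 47, minutes = 39.63994; 47 + 39.63994/60 = 47.6606657
  W → negative
Point 3:
  Latitude: split at 2 digits → 38° and 17.1196′; 38 + 17.1196/60 = 38.2853267
  N ⇒ keep positive
  Longitude: split at 3 digits → 070° and 59.2851′; 70 + 59.2851/60 = 70.9880850
  W ⇒ negate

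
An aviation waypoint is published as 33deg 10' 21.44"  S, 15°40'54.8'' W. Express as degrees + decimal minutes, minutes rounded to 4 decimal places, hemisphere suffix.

33° 10.3573′ S, 15° 40.9133′ W

φ: seconds/60 = 0.35733; minutes = 10 + 0.35733 = 10.357333
Lon: seconds/60 = 0.91333; minutes = 40 + 0.91333 = 40.913333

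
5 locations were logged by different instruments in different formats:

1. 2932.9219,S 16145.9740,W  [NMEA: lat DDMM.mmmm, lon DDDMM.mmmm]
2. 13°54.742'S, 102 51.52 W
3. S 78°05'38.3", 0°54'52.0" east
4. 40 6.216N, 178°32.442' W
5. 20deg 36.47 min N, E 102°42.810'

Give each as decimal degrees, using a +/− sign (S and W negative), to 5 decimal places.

Point 1:
  Latitude: split at 2 digits → 29° and 32.9219′; 29 + 32.9219/60 = 29.548698
  S → negative
  λ: degrees = first 3 digits = 161, minutes = 45.974; 161 + 45.974/60 = 161.766233
  hemisphere W, so the sign is −
Point 2:
  Latitude: 13 + 54.742/60 = 13.912367
  S → negative
  Longitude: 102 + 51.52/60 = 102.858667
  W → negative
Point 3:
  Latitude: 78° + 5/60 + 38.3/3600 = 78 + 0.083333 + 0.010639 = 78.093972
  hemisphere S, so the sign is −
  λ: 0° + 54/60 + 52/3600 = 0 + 0.900000 + 0.014444 = 0.914444
  E ⇒ keep positive
Point 4:
  φ: 40 + 6.216/60 = 40.103600
  N → positive
  λ: 32.442′ = 0.540700°; total 178.540700
  W ⇒ negate
Point 5:
  Lat: 36.47′ = 0.607833°; total 20.607833
  N → positive
  λ: 42.81′ = 0.713500°; total 102.713500
  E → positive

1. -29.54870, -161.76623
2. -13.91237, -102.85867
3. -78.09397, 0.91444
4. 40.10360, -178.54070
5. 20.60783, 102.71350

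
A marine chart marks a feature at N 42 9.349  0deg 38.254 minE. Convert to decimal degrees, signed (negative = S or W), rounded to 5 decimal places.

42.15582, 0.63757

Latitude: 9.349′ = 0.155817°; total 42.155817
N ⇒ keep positive
Longitude: 38.254′ = 0.637567°; total 0.637567
E → positive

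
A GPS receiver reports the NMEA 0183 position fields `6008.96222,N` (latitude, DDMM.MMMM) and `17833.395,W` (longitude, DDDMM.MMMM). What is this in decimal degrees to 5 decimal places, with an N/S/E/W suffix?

60.14937° N, 178.55658° W

φ: split at 2 digits → 60° and 8.96222′; 60 + 8.96222/60 = 60.149370
Longitude: degrees = first 3 digits = 178, minutes = 33.395; 178 + 33.395/60 = 178.556583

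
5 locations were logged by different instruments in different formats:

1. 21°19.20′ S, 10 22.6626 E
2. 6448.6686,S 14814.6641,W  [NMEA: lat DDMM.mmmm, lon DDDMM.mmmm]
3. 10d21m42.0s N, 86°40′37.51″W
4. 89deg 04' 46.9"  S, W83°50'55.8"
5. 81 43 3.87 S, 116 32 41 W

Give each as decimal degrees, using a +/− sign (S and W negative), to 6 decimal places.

Point 1:
  Latitude: 21 + 19.2/60 = 21.3200000
  S ⇒ negate
  λ: 22.6626′ = 0.377710°; total 10.3777100
  E ⇒ keep positive
Point 2:
  Latitude: degrees = first 2 digits = 64, minutes = 48.6686; 64 + 48.6686/60 = 64.8111433
  S ⇒ negate
  Lon: degrees = first 3 digits = 148, minutes = 14.6641; 148 + 14.6641/60 = 148.2444017
  W ⇒ negate
Point 3:
  φ: 10 + 21/60 + 42/3600 = 10.3616667
  N ⇒ keep positive
  Longitude: 86 + 40/60 + 37.51/3600 = 86.6770861
  W → negative
Point 4:
  Lat: 89 + 4/60 + 46.9/3600 = 89.0796944
  S ⇒ negate
  λ: 50′ + 55.8″ = 50.93000′; 83 + 50.93000/60 = 83.8488333
  hemisphere W, so the sign is −
Point 5:
  Latitude: 81 + 43/60 + 3.87/3600 = 81.7177417
  S → negative
  λ: 116 + 32/60 + 41/3600 = 116.5447222
  W ⇒ negate

1. -21.320000, 10.377710
2. -64.811143, -148.244402
3. 10.361667, -86.677086
4. -89.079694, -83.848833
5. -81.717742, -116.544722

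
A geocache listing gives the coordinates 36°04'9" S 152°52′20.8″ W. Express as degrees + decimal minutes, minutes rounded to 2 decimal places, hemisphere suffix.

Latitude: 4 + 9/60 = 4.1500′
Longitude: seconds/60 = 0.34667; minutes = 52 + 0.34667 = 52.3467

36° 4.15′ S, 152° 52.35′ W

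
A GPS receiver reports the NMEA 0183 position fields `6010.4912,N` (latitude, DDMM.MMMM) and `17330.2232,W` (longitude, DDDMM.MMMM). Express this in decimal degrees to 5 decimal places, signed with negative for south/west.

60.17485, -173.50372

Lat: degrees = first 2 digits = 60, minutes = 10.4912; 60 + 10.4912/60 = 60.174853
N → positive
Longitude: split at 3 digits → 173° and 30.2232′; 173 + 30.2232/60 = 173.503720
hemisphere W, so the sign is −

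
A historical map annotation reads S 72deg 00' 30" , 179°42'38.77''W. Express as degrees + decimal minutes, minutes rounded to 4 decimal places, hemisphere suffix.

72° 0.5000′ S, 179° 42.6462′ W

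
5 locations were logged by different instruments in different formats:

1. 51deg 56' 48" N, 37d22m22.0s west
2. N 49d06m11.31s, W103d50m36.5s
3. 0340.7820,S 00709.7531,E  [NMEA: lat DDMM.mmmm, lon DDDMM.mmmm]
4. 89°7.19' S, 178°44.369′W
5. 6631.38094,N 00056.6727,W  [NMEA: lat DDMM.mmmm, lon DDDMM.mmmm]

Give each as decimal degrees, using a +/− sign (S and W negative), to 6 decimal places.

Point 1:
  φ: 51 + 56/60 + 48/3600 = 51.9466667
  N → positive
  Lon: 37° + 22/60 + 22/3600 = 37 + 0.366667 + 0.006111 = 37.3727778
  W ⇒ negate
Point 2:
  Lat: 6′ + 11.31″ = 6.18850′; 49 + 6.18850/60 = 49.1031417
  N → positive
  λ: 50′ + 36.5″ = 50.60833′; 103 + 50.60833/60 = 103.8434722
  hemisphere W, so the sign is −
Point 3:
  Latitude: split at 2 digits → 03° and 40.782′; 3 + 40.782/60 = 3.6797000
  S ⇒ negate
  Lon: split at 3 digits → 007° and 9.7531′; 7 + 9.7531/60 = 7.1625517
  E → positive
Point 4:
  φ: 89 + 7.19/60 = 89.1198333
  hemisphere S, so the sign is −
  Lon: 44.369′ = 0.739483°; total 178.7394833
  hemisphere W, so the sign is −
Point 5:
  Latitude: degrees = first 2 digits = 66, minutes = 31.38094; 66 + 31.38094/60 = 66.5230157
  N ⇒ keep positive
  Lon: degrees = first 3 digits = 0, minutes = 56.6727; 0 + 56.6727/60 = 0.9445450
  W → negative

1. 51.946667, -37.372778
2. 49.103142, -103.843472
3. -3.679700, 7.162552
4. -89.119833, -178.739483
5. 66.523016, -0.944545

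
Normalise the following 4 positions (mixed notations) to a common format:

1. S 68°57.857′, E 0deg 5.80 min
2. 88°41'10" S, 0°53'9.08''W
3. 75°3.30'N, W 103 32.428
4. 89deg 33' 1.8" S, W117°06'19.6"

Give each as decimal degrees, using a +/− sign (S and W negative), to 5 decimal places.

Point 1:
  Latitude: 57.857′ = 0.964283°; total 68.964283
  hemisphere S, so the sign is −
  λ: 5.8′ = 0.096667°; total 0.096667
  E ⇒ keep positive
Point 2:
  Lat: 88° + 41/60 + 10/3600 = 88 + 0.683333 + 0.002778 = 88.686111
  S ⇒ negate
  Lon: 0 + 53/60 + 9.08/3600 = 0.885856
  W ⇒ negate
Point 3:
  φ: 3.3′ = 0.055000°; total 75.055000
  N → positive
  Longitude: 32.428′ = 0.540467°; total 103.540467
  hemisphere W, so the sign is −
Point 4:
  Latitude: 33′ + 1.8″ = 33.03000′; 89 + 33.03000/60 = 89.550500
  S → negative
  Lon: 117° + 6/60 + 19.6/3600 = 117 + 0.100000 + 0.005444 = 117.105444
  hemisphere W, so the sign is −

1. -68.96428, 0.09667
2. -88.68611, -0.88586
3. 75.05500, -103.54047
4. -89.55050, -117.10544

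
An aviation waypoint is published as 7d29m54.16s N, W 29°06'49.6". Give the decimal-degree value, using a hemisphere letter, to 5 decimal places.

Latitude: 7 + 29/60 + 54.16/3600 = 7.498378
λ: 29° + 6/60 + 49.6/3600 = 29 + 0.100000 + 0.013778 = 29.113778

7.49838° N, 29.11378° W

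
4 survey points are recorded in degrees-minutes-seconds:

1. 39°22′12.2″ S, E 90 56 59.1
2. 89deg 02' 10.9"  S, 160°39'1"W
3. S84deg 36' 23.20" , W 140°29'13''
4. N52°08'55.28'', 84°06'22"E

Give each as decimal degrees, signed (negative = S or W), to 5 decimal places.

Point 1:
  φ: 39 + 22/60 + 12.2/3600 = 39.370056
  S ⇒ negate
  λ: 90 + 56/60 + 59.1/3600 = 90.949750
  E ⇒ keep positive
Point 2:
  Lat: 89 + 2/60 + 10.9/3600 = 89.036361
  hemisphere S, so the sign is −
  Lon: 160 + 39/60 + 1/3600 = 160.650278
  hemisphere W, so the sign is −
Point 3:
  Latitude: 84° + 36/60 + 23.2/3600 = 84 + 0.600000 + 0.006444 = 84.606444
  S → negative
  Lon: 29′ + 13″ = 29.21667′; 140 + 29.21667/60 = 140.486944
  W → negative
Point 4:
  Latitude: 52 + 8/60 + 55.28/3600 = 52.148689
  N ⇒ keep positive
  Lon: 6′ + 22″ = 6.36667′; 84 + 6.36667/60 = 84.106111
  E → positive

1. -39.37006, 90.94975
2. -89.03636, -160.65028
3. -84.60644, -140.48694
4. 52.14869, 84.10611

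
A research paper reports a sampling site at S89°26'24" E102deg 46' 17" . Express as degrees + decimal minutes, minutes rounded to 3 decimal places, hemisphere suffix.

φ: seconds/60 = 0.40000; minutes = 26 + 0.40000 = 26.40000
Lon: seconds/60 = 0.28333; minutes = 46 + 0.28333 = 46.28333

89° 26.400′ S, 102° 46.283′ E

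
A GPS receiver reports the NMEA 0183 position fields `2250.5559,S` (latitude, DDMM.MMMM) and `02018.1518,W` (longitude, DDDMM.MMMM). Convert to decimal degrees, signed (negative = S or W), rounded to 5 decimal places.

-22.84260, -20.30253

φ: degrees = first 2 digits = 22, minutes = 50.5559; 22 + 50.5559/60 = 22.842598
hemisphere S, so the sign is −
Longitude: split at 3 digits → 020° and 18.1518′; 20 + 18.1518/60 = 20.302530
W ⇒ negate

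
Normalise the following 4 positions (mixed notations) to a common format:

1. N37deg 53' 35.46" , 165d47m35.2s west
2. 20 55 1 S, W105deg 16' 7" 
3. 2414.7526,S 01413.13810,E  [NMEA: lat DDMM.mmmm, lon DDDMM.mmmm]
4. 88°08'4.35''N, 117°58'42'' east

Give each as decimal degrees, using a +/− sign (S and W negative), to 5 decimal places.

Point 1:
  Lat: 37° + 53/60 + 35.46/3600 = 37 + 0.883333 + 0.009850 = 37.893183
  N ⇒ keep positive
  Longitude: 47′ + 35.2″ = 47.58667′; 165 + 47.58667/60 = 165.793111
  W ⇒ negate
Point 2:
  Lat: 20° + 55/60 + 1/3600 = 20 + 0.916667 + 0.000278 = 20.916944
  S ⇒ negate
  Longitude: 105 + 16/60 + 7/3600 = 105.268611
  hemisphere W, so the sign is −
Point 3:
  Lat: split at 2 digits → 24° and 14.7526′; 24 + 14.7526/60 = 24.245877
  hemisphere S, so the sign is −
  λ: degrees = first 3 digits = 14, minutes = 13.1381; 14 + 13.1381/60 = 14.218968
  E → positive
Point 4:
  φ: 8′ + 4.35″ = 8.07250′; 88 + 8.07250/60 = 88.134542
  N ⇒ keep positive
  λ: 117° + 58/60 + 42/3600 = 117 + 0.966667 + 0.011667 = 117.978333
  E ⇒ keep positive

1. 37.89318, -165.79311
2. -20.91694, -105.26861
3. -24.24588, 14.21897
4. 88.13454, 117.97833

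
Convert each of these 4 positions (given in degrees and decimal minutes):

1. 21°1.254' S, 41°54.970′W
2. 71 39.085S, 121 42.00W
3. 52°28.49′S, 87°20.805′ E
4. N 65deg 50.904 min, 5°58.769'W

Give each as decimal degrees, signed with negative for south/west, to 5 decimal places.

Point 1:
  Latitude: 1.254′ = 0.020900°; total 21.020900
  hemisphere S, so the sign is −
  Lon: 54.97′ = 0.916167°; total 41.916167
  W ⇒ negate
Point 2:
  Latitude: 71 + 39.085/60 = 71.651417
  S → negative
  Lon: 42′ = 0.700000°; total 121.700000
  W ⇒ negate
Point 3:
  Lat: 52 + 28.49/60 = 52.474833
  hemisphere S, so the sign is −
  λ: 87 + 20.805/60 = 87.346750
  E ⇒ keep positive
Point 4:
  Latitude: 50.904′ = 0.848400°; total 65.848400
  N → positive
  Longitude: 58.769′ = 0.979483°; total 5.979483
  W ⇒ negate

1. -21.02090, -41.91617
2. -71.65142, -121.70000
3. -52.47483, 87.34675
4. 65.84840, -5.97948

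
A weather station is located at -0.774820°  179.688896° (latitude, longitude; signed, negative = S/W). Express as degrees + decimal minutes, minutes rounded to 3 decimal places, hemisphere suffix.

0° 46.489′ S, 179° 41.334′ E

Latitude is negative → S; |value| = 0.774820
Latitude: minutes = (0.774820 − 0) × 60 = 46.48920
Lon: fractional part 0.688896 → 41.33376 minutes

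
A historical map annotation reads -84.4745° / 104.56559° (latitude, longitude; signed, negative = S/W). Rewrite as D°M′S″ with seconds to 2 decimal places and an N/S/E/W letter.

Latitude is negative → S; |value| = 84.474500
Lat: 0.474500 × 60 = 28.47000′ → 28′, remainder × 60 = 28.2000″
Lon: whole degrees 104; 33.93540′ → 33′ and 56.1240″

84°28′28.20″ S, 104°33′56.12″ E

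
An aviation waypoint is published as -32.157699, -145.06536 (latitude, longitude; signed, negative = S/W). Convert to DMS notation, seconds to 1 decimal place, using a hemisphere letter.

Latitude is negative → S; |value| = 32.157699
Lat: 0.157699° → 9.46194′; 0.46194 × 60 = 27.716″
Longitude is negative → W; |value| = 145.065360
λ: whole degrees 145; 3.92160′ → 3′ and 55.296″

32°09′27.7″ S, 145°03′55.3″ W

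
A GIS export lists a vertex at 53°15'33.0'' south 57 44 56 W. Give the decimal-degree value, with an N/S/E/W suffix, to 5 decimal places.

φ: 53° + 15/60 + 33/3600 = 53 + 0.250000 + 0.009167 = 53.259167
Lon: 44′ + 56″ = 44.93333′; 57 + 44.93333/60 = 57.748889

53.25917° S, 57.74889° W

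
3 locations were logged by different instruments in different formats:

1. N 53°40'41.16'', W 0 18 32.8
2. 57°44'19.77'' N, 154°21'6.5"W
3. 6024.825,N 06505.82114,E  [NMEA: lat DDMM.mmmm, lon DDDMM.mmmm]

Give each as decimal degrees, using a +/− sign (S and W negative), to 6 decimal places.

1. 53.678100, -0.309111
2. 57.738825, -154.351806
3. 60.413750, 65.097019

Point 1:
  Lat: 40′ + 41.16″ = 40.68600′; 53 + 40.68600/60 = 53.6781000
  N ⇒ keep positive
  Longitude: 0 + 18/60 + 32.8/3600 = 0.3091111
  W ⇒ negate
Point 2:
  φ: 57° + 44/60 + 19.77/3600 = 57 + 0.733333 + 0.005492 = 57.7388250
  N ⇒ keep positive
  Longitude: 154° + 21/60 + 6.5/3600 = 154 + 0.350000 + 0.001806 = 154.3518056
  W ⇒ negate
Point 3:
  φ: degrees = first 2 digits = 60, minutes = 24.825; 60 + 24.825/60 = 60.4137500
  N → positive
  Lon: degrees = first 3 digits = 65, minutes = 5.82114; 65 + 5.82114/60 = 65.0970190
  E → positive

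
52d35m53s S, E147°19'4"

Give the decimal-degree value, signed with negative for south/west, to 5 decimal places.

-52.59806, 147.31778

Latitude: 52° + 35/60 + 53/3600 = 52 + 0.583333 + 0.014722 = 52.598056
S → negative
Longitude: 147 + 19/60 + 4/3600 = 147.317778
E ⇒ keep positive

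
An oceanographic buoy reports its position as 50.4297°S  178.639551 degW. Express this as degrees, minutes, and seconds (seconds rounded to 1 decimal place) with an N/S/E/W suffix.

50°25′46.9″ S, 178°38′22.4″ W

Latitude: 0.429700 × 60 = 25.78200′ → 25′, remainder × 60 = 46.920″
Longitude: 0.639551 × 60 = 38.37306′ → 38′, remainder × 60 = 22.384″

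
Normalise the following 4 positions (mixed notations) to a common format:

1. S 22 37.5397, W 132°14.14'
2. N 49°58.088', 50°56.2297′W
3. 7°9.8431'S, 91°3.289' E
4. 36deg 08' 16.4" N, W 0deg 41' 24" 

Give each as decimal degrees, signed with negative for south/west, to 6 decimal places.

Point 1:
  Lat: 37.5397′ = 0.625662°; total 22.6256617
  S → negative
  λ: 14.14′ = 0.235667°; total 132.2356667
  W ⇒ negate
Point 2:
  Lat: 58.088′ = 0.968133°; total 49.9681333
  N ⇒ keep positive
  λ: 50 + 56.2297/60 = 50.9371617
  hemisphere W, so the sign is −
Point 3:
  φ: 7 + 9.8431/60 = 7.1640517
  hemisphere S, so the sign is −
  Lon: 3.289′ = 0.054817°; total 91.0548167
  E → positive
Point 4:
  Latitude: 36° + 8/60 + 16.4/3600 = 36 + 0.133333 + 0.004556 = 36.1378889
  N → positive
  Longitude: 41′ + 24″ = 41.40000′; 0 + 41.40000/60 = 0.6900000
  hemisphere W, so the sign is −

1. -22.625662, -132.235667
2. 49.968133, -50.937162
3. -7.164052, 91.054817
4. 36.137889, -0.690000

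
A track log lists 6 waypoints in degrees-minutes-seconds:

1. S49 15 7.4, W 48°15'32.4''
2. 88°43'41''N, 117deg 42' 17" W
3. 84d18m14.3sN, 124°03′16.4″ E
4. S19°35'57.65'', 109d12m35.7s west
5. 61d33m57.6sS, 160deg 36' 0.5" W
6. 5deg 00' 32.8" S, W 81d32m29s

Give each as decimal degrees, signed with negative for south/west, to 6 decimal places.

1. -49.252056, -48.259000
2. 88.728056, -117.704722
3. 84.303972, 124.054556
4. -19.599347, -109.209917
5. -61.566000, -160.600139
6. -5.009111, -81.541389

Point 1:
  Lat: 49 + 15/60 + 7.4/3600 = 49.2520556
  hemisphere S, so the sign is −
  λ: 48° + 15/60 + 32.4/3600 = 48 + 0.250000 + 0.009000 = 48.2590000
  W → negative
Point 2:
  Lat: 43′ + 41″ = 43.68333′; 88 + 43.68333/60 = 88.7280556
  N ⇒ keep positive
  λ: 117 + 42/60 + 17/3600 = 117.7047222
  hemisphere W, so the sign is −
Point 3:
  φ: 84 + 18/60 + 14.3/3600 = 84.3039722
  N ⇒ keep positive
  Longitude: 124 + 3/60 + 16.4/3600 = 124.0545556
  E → positive
Point 4:
  φ: 19° + 35/60 + 57.65/3600 = 19 + 0.583333 + 0.016014 = 19.5993472
  S ⇒ negate
  Lon: 109 + 12/60 + 35.7/3600 = 109.2099167
  hemisphere W, so the sign is −
Point 5:
  Latitude: 61 + 33/60 + 57.6/3600 = 61.5660000
  S → negative
  λ: 36′ + 0.5″ = 36.00833′; 160 + 36.00833/60 = 160.6001389
  W ⇒ negate
Point 6:
  φ: 5 + 0/60 + 32.8/3600 = 5.0091111
  hemisphere S, so the sign is −
  Longitude: 81 + 32/60 + 29/3600 = 81.5413889
  W → negative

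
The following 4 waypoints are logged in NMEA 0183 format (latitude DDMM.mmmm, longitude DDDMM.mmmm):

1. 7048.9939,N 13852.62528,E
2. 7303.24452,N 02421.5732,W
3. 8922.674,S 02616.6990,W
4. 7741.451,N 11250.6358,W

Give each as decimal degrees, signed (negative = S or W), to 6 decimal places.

Point 1:
  φ: degrees = first 2 digits = 70, minutes = 48.9939; 70 + 48.9939/60 = 70.8165650
  N ⇒ keep positive
  Lon: degrees = first 3 digits = 138, minutes = 52.62528; 138 + 52.62528/60 = 138.8770880
  E ⇒ keep positive
Point 2:
  Latitude: split at 2 digits → 73° and 3.24452′; 73 + 3.24452/60 = 73.0540753
  N → positive
  Lon: degrees = first 3 digits = 24, minutes = 21.5732; 24 + 21.5732/60 = 24.3595533
  W ⇒ negate
Point 3:
  Latitude: split at 2 digits → 89° and 22.674′; 89 + 22.674/60 = 89.3779000
  S ⇒ negate
  λ: degrees = first 3 digits = 26, minutes = 16.699; 26 + 16.699/60 = 26.2783167
  W ⇒ negate
Point 4:
  Lat: split at 2 digits → 77° and 41.451′; 77 + 41.451/60 = 77.6908500
  N ⇒ keep positive
  Longitude: split at 3 digits → 112° and 50.6358′; 112 + 50.6358/60 = 112.8439300
  hemisphere W, so the sign is −

1. 70.816565, 138.877088
2. 73.054075, -24.359553
3. -89.377900, -26.278317
4. 77.690850, -112.843930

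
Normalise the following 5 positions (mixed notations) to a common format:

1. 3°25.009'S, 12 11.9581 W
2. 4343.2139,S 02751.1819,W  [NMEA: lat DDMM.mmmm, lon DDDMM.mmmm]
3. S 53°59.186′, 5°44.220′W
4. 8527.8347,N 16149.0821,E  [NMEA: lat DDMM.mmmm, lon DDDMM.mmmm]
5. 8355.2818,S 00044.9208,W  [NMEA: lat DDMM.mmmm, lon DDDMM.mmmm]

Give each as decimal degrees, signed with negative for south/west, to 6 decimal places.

Point 1:
  Latitude: 3 + 25.009/60 = 3.4168167
  S ⇒ negate
  Longitude: 11.9581′ = 0.199302°; total 12.1993017
  W ⇒ negate
Point 2:
  Lat: split at 2 digits → 43° and 43.2139′; 43 + 43.2139/60 = 43.7202317
  hemisphere S, so the sign is −
  Lon: split at 3 digits → 027° and 51.1819′; 27 + 51.1819/60 = 27.8530317
  hemisphere W, so the sign is −
Point 3:
  Lat: 59.186′ = 0.986433°; total 53.9864333
  S ⇒ negate
  Longitude: 5 + 44.22/60 = 5.7370000
  hemisphere W, so the sign is −
Point 4:
  φ: split at 2 digits → 85° and 27.8347′; 85 + 27.8347/60 = 85.4639117
  N → positive
  Lon: degrees = first 3 digits = 161, minutes = 49.0821; 161 + 49.0821/60 = 161.8180350
  E ⇒ keep positive
Point 5:
  Lat: split at 2 digits → 83° and 55.2818′; 83 + 55.2818/60 = 83.9213633
  S ⇒ negate
  Lon: degrees = first 3 digits = 0, minutes = 44.9208; 0 + 44.9208/60 = 0.7486800
  hemisphere W, so the sign is −

1. -3.416817, -12.199302
2. -43.720232, -27.853032
3. -53.986433, -5.737000
4. 85.463912, 161.818035
5. -83.921363, -0.748680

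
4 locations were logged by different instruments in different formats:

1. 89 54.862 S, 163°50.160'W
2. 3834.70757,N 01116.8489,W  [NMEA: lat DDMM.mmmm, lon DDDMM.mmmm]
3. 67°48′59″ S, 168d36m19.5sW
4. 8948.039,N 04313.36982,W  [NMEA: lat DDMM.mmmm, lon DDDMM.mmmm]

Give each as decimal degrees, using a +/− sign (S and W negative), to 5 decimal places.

1. -89.91437, -163.83600
2. 38.57846, -11.28082
3. -67.81639, -168.60542
4. 89.80065, -43.22283

Point 1:
  Latitude: 54.862′ = 0.914367°; total 89.914367
  S ⇒ negate
  Lon: 163 + 50.16/60 = 163.836000
  W ⇒ negate
Point 2:
  Latitude: degrees = first 2 digits = 38, minutes = 34.70757; 38 + 34.70757/60 = 38.578460
  N ⇒ keep positive
  Longitude: degrees = first 3 digits = 11, minutes = 16.8489; 11 + 16.8489/60 = 11.280815
  hemisphere W, so the sign is −
Point 3:
  Lat: 48′ + 59″ = 48.98333′; 67 + 48.98333/60 = 67.816389
  S → negative
  Lon: 168 + 36/60 + 19.5/3600 = 168.605417
  W → negative
Point 4:
  Latitude: split at 2 digits → 89° and 48.039′; 89 + 48.039/60 = 89.800650
  N → positive
  λ: degrees = first 3 digits = 43, minutes = 13.36982; 43 + 13.36982/60 = 43.222830
  hemisphere W, so the sign is −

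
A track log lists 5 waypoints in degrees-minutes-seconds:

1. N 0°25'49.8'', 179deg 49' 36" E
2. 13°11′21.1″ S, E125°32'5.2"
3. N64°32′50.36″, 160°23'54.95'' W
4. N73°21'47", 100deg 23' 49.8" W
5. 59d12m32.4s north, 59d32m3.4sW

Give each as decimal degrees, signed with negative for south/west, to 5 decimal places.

1. 0.43050, 179.82667
2. -13.18919, 125.53478
3. 64.54732, -160.39860
4. 73.36306, -100.39717
5. 59.20900, -59.53428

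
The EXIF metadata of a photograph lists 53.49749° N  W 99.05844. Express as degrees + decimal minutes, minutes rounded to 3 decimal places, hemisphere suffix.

53° 29.849′ N, 99° 3.506′ W

Latitude: fractional part 0.497490 → 29.84940 minutes
Longitude: minutes = (99.058440 − 99) × 60 = 3.50640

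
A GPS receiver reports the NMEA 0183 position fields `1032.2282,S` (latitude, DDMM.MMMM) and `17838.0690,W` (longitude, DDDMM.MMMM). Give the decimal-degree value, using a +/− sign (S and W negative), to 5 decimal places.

-10.53714, -178.63448

φ: split at 2 digits → 10° and 32.2282′; 10 + 32.2282/60 = 10.537137
S → negative
Lon: split at 3 digits → 178° and 38.069′; 178 + 38.069/60 = 178.634483
W → negative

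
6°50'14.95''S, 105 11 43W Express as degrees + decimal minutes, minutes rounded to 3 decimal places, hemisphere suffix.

6° 50.249′ S, 105° 11.717′ W

Latitude: 50 + 14.95/60 = 50.24917′
λ: 11 + 43/60 = 11.71667′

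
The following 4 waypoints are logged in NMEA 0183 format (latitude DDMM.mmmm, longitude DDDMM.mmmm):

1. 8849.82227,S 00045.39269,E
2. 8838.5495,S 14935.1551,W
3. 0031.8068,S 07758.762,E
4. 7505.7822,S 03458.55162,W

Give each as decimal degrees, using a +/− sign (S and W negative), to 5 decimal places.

Point 1:
  Latitude: split at 2 digits → 88° and 49.82227′; 88 + 49.82227/60 = 88.830371
  hemisphere S, so the sign is −
  Lon: split at 3 digits → 000° and 45.39269′; 0 + 45.39269/60 = 0.756545
  E → positive
Point 2:
  φ: split at 2 digits → 88° and 38.5495′; 88 + 38.5495/60 = 88.642492
  S → negative
  Longitude: split at 3 digits → 149° and 35.1551′; 149 + 35.1551/60 = 149.585918
  hemisphere W, so the sign is −
Point 3:
  φ: split at 2 digits → 00° and 31.8068′; 0 + 31.8068/60 = 0.530113
  S ⇒ negate
  Longitude: degrees = first 3 digits = 77, minutes = 58.762; 77 + 58.762/60 = 77.979367
  E → positive
Point 4:
  Lat: degrees = first 2 digits = 75, minutes = 5.7822; 75 + 5.7822/60 = 75.096370
  S → negative
  Lon: degrees = first 3 digits = 34, minutes = 58.55162; 34 + 58.55162/60 = 34.975860
  W ⇒ negate

1. -88.83037, 0.75654
2. -88.64249, -149.58592
3. -0.53011, 77.97937
4. -75.09637, -34.97586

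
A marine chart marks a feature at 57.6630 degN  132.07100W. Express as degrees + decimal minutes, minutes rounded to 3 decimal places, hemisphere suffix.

Latitude: fractional part 0.663000 → 39.78000 minutes
Longitude: 132° + 0.071000 × 60 = 132° 4.26000′

57° 39.780′ N, 132° 4.260′ W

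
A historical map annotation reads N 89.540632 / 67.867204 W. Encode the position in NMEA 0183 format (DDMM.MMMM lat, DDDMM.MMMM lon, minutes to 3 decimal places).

8932.438,N / 06752.032,W

φ: 89° + 0.540632 × 60 = 89° 32.43792′
Lon: 67° + 0.867204 × 60 = 67° 52.03224′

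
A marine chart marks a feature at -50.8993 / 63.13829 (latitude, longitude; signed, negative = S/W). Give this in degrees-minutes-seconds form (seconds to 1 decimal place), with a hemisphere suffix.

50°53′57.5″ S, 63°08′17.8″ E

Latitude is negative → S; |value| = 50.899300
Latitude: whole degrees 50; 53.95800′ → 53′ and 57.480″
Lon: 0.138290° → 8.29740′; 0.29740 × 60 = 17.844″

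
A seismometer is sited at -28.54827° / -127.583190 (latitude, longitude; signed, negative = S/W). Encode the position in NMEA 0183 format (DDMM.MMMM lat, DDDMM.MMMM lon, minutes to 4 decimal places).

Latitude is negative → S; |value| = 28.548270
φ: fractional part 0.548270 → 32.896200 minutes
Longitude is negative → W; |value| = 127.583190
λ: fractional part 0.583190 → 34.991400 minutes

2832.8962,S / 12734.9914,W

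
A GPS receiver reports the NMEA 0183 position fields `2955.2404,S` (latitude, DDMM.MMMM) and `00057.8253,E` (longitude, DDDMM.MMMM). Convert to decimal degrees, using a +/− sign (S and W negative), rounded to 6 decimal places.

-29.920673, 0.963755

Latitude: split at 2 digits → 29° and 55.2404′; 29 + 55.2404/60 = 29.9206733
S → negative
Lon: split at 3 digits → 000° and 57.8253′; 0 + 57.8253/60 = 0.9637550
E → positive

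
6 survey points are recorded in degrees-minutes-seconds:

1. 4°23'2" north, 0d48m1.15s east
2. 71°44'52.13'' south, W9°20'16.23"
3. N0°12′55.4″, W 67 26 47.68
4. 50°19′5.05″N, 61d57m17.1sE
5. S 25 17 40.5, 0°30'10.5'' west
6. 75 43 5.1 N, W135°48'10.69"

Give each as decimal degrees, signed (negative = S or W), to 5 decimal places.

Point 1:
  φ: 4 + 23/60 + 2/3600 = 4.383889
  N → positive
  Lon: 0 + 48/60 + 1.15/3600 = 0.800319
  E ⇒ keep positive
Point 2:
  Lat: 44′ + 52.13″ = 44.86883′; 71 + 44.86883/60 = 71.747814
  S → negative
  λ: 9° + 20/60 + 16.23/3600 = 9 + 0.333333 + 0.004508 = 9.337842
  W ⇒ negate
Point 3:
  Lat: 0° + 12/60 + 55.4/3600 = 0 + 0.200000 + 0.015389 = 0.215389
  N → positive
  Lon: 26′ + 47.68″ = 26.79467′; 67 + 26.79467/60 = 67.446578
  W ⇒ negate
Point 4:
  Latitude: 50 + 19/60 + 5.05/3600 = 50.318069
  N ⇒ keep positive
  λ: 61° + 57/60 + 17.1/3600 = 61 + 0.950000 + 0.004750 = 61.954750
  E ⇒ keep positive
Point 5:
  Latitude: 25 + 17/60 + 40.5/3600 = 25.294583
  S ⇒ negate
  λ: 0° + 30/60 + 10.5/3600 = 0 + 0.500000 + 0.002917 = 0.502917
  hemisphere W, so the sign is −
Point 6:
  Latitude: 43′ + 5.1″ = 43.08500′; 75 + 43.08500/60 = 75.718083
  N ⇒ keep positive
  Longitude: 135 + 48/60 + 10.69/3600 = 135.802969
  W → negative

1. 4.38389, 0.80032
2. -71.74781, -9.33784
3. 0.21539, -67.44658
4. 50.31807, 61.95475
5. -25.29458, -0.50292
6. 75.71808, -135.80297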